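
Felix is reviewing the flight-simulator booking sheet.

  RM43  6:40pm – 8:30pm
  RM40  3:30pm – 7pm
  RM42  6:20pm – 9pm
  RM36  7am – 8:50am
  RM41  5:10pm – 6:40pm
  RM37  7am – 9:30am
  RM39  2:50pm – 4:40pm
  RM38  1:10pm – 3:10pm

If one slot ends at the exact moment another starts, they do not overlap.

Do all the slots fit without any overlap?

No

Two intervals overlap when each starts before the other ends.
Sorted by start: RM36, RM37, RM38, RM39, RM40, RM41, RM42, RM43.
RM37 starts before RM36 ends → RM36 and RM37 overlap.
That's a conflict, so the schedule is not conflict-free.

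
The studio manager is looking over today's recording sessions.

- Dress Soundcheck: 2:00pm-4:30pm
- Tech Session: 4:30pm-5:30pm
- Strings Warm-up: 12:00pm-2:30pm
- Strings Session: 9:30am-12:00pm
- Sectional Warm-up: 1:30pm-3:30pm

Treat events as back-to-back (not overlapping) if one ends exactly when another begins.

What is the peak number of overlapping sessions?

Sort all start/end points and keep a running count:
9:30am start Strings Session → 1
12:00pm end Strings Session → 0
12:00pm start Strings Warm-up → 1
1:30pm start Sectional Warm-up → 2
2:00pm start Dress Soundcheck → 3
2:30pm end Strings Warm-up → 2
3:30pm end Sectional Warm-up → 1
4:30pm end Dress Soundcheck → 0
4:30pm start Tech Session → 1
5:30pm end Tech Session → 0
Peak is 3, at 2:00pm (Dress Soundcheck, Sectional Warm-up, Strings Warm-up).

3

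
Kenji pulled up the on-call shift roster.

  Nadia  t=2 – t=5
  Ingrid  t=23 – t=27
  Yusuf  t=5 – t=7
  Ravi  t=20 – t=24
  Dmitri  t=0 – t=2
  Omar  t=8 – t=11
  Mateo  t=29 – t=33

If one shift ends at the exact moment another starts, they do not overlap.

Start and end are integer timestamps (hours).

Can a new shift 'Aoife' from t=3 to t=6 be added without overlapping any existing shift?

Dmitri: ends t=2 at or before Aoife starts t=3 → clear.
Nadia: starts t=2 before Aoife ends t=6, and ends t=5 after Aoife starts t=3 → overlap.
Yusuf: starts t=5 before Aoife ends t=6, and ends t=7 after Aoife starts t=3 → overlap.
Omar: starts t=8 at or after Aoife ends t=6 → clear.
Ravi: starts t=20 at or after Aoife ends t=6 → clear.
Ingrid: starts t=23 at or after Aoife ends t=6 → clear.
Mateo: starts t=29 at or after Aoife ends t=6 → clear.
Aoife overlaps Nadia, Yusuf.

No — it overlaps Nadia, Yusuf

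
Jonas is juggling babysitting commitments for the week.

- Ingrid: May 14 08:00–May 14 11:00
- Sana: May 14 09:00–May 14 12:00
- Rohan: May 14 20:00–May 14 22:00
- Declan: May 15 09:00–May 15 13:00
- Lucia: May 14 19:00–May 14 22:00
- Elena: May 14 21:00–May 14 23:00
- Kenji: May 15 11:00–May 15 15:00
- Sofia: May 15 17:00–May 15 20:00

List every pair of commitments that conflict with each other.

Check each pair: they overlap iff neither finishes before the other starts.
Sorted by start: Ingrid, Sana, Lucia, Rohan, Elena, Declan, Kenji, Sofia.
Sana starts before Ingrid ends → Ingrid and Sana overlap.
Lucia starts after Ingrid ends, so Ingrid has no further overlaps.
Lucia starts after Sana ends, so Sana has no further overlaps.
Rohan starts before Lucia ends → Lucia and Rohan overlap.
Elena starts before Lucia ends → Lucia and Elena overlap.
Declan starts after Lucia ends, so Lucia has no further overlaps.
Elena starts before Rohan ends → Rohan and Elena overlap.
Declan starts after Rohan ends, so Rohan has no further overlaps.
Declan starts after Elena ends, so Elena has no further overlaps.
Kenji starts before Declan ends → Declan and Kenji overlap.
Sofia starts after Declan ends.
Sofia starts after Kenji ends.

Declan & Kenji, Elena & Lucia, Elena & Rohan, Ingrid & Sana, Lucia & Rohan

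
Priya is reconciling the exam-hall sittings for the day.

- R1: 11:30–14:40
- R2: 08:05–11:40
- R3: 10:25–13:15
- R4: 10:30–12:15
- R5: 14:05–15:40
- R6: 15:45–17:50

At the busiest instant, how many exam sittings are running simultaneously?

Sweep the timeline, counting +1 at each start and −1 at each end (ends before starts at a tie):
08:05 start R2 → 1
10:25 start R3 → 2
10:30 start R4 → 3
11:30 start R1 → 4
11:40 end R2 → 3
12:15 end R4 → 2
13:15 end R3 → 1
14:05 start R5 → 2
14:40 end R1 → 1
15:40 end R5 → 0
15:45 start R6 → 1
17:50 end R6 → 0
Peak is 4, at 11:30 (R1, R2, R3, R4).

4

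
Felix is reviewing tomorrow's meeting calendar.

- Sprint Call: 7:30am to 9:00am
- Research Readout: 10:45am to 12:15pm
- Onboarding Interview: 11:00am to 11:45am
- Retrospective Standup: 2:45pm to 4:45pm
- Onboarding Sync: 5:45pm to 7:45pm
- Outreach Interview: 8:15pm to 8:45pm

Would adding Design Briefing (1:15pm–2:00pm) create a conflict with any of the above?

Sprint Call: ends 9:00am at or before Design Briefing starts 1:15pm → clear.
Research Readout: ends 12:15pm at or before Design Briefing starts 1:15pm → clear.
Onboarding Interview: ends 11:45am at or before Design Briefing starts 1:15pm → clear.
Retrospective Standup: starts 2:45pm at or after Design Briefing ends 2:00pm → clear.
Onboarding Sync: starts 5:45pm at or after Design Briefing ends 2:00pm → clear.
Outreach Interview: starts 8:15pm at or after Design Briefing ends 2:00pm → clear.

No — it doesn't clash with anything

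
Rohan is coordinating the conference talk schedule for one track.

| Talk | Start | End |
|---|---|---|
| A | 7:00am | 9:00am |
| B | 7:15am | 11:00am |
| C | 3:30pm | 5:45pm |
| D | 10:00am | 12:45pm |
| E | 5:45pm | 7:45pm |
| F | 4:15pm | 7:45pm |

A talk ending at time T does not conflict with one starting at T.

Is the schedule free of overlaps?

No

Sorted by start: A, B, D, C, F, E.
B starts before A ends → A and B overlap.
That's a conflict, so the schedule is not conflict-free.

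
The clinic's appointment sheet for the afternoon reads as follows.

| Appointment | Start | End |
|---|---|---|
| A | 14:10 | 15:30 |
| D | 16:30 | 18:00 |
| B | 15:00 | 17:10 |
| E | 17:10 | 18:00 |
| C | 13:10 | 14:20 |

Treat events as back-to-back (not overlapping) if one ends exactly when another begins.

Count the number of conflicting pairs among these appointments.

Sorted by start: C, A, B, D, E.
A starts before C ends → C and A overlap.
B starts after C ends, so nothing later overlaps C either.
B starts before A ends → A and B overlap.
D starts after A ends, so nothing later overlaps A either.
D starts before B ends → B and D overlap.
E starts exactly when B ends (back-to-back, no overlap).
E starts before D ends → D and E overlap.
Overlapping pairs: A & B, A & C, B & D, D & E — 4 in total.

4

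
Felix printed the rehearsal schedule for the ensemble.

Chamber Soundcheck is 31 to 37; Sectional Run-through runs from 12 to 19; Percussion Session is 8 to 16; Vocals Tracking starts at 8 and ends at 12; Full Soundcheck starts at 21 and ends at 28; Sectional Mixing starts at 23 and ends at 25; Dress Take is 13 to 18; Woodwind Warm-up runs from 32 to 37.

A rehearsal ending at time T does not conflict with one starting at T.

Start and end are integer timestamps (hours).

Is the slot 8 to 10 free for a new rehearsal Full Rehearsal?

No — it overlaps Percussion Session, Vocals Tracking

Vocals Tracking: starts 8 before Full Rehearsal ends 10, and ends 12 after Full Rehearsal starts 8 → overlap.
Percussion Session: starts 8 before Full Rehearsal ends 10, and ends 16 after Full Rehearsal starts 8 → overlap.
Sectional Run-through: starts 12 at or after Full Rehearsal ends 10 → clear.
Dress Take: starts 13 at or after Full Rehearsal ends 10 → clear.
Full Soundcheck: starts 21 at or after Full Rehearsal ends 10 → clear.
Sectional Mixing: starts 23 at or after Full Rehearsal ends 10 → clear.
Chamber Soundcheck: starts 31 at or after Full Rehearsal ends 10 → clear.
Woodwind Warm-up: starts 32 at or after Full Rehearsal ends 10 → clear.
Full Rehearsal overlaps Vocals Tracking, Percussion Session.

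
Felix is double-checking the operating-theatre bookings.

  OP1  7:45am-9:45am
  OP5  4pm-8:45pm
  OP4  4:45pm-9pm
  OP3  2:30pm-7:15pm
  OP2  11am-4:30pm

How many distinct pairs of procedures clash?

5

Two intervals overlap when each starts before the other ends.
Sorted by start: OP1, OP2, OP3, OP5, OP4.
OP2 starts after OP1 ends, so nothing later overlaps OP1 either.
OP3 starts before OP2 ends → OP2 and OP3 overlap.
OP5 starts before OP2 ends → OP2 and OP5 overlap.
OP4 starts after OP2 ends.
OP5 starts before OP3 ends → OP3 and OP5 overlap.
OP4 starts before OP3 ends → OP3 and OP4 overlap.
OP4 starts before OP5 ends → OP5 and OP4 overlap.
Overlapping pairs: OP2 & OP3, OP2 & OP5, OP3 & OP4, OP3 & OP5, OP4 & OP5 — 5 in total.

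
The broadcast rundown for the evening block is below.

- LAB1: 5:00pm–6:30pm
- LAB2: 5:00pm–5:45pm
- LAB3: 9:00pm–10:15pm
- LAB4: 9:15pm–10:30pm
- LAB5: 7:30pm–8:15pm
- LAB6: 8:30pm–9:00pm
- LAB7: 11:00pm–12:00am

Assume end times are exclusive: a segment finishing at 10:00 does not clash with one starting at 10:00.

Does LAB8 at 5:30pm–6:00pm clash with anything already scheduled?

Yes — it overlaps LAB1, LAB2

LAB1: starts 5:00pm before LAB8 ends 6:00pm, and ends 6:30pm after LAB8 starts 5:30pm → overlap.
LAB2: starts 5:00pm before LAB8 ends 6:00pm, and ends 5:45pm after LAB8 starts 5:30pm → overlap.
LAB5: starts 7:30pm at or after LAB8 ends 6:00pm → clear.
LAB6: starts 8:30pm at or after LAB8 ends 6:00pm → clear.
LAB3: starts 9:00pm at or after LAB8 ends 6:00pm → clear.
LAB4: starts 9:15pm at or after LAB8 ends 6:00pm → clear.
LAB7: starts 11:00pm at or after LAB8 ends 6:00pm → clear.
LAB8 overlaps LAB1, LAB2.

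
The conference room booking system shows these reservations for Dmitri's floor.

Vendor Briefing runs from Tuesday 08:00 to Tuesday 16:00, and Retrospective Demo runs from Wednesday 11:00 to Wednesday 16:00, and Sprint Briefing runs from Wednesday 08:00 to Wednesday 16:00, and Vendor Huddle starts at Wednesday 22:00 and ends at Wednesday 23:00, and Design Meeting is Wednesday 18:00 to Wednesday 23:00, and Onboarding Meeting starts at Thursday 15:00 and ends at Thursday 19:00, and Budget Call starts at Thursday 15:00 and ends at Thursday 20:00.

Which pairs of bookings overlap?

Budget Call & Onboarding Meeting, Design Meeting & Vendor Huddle, Retrospective Demo & Sprint Briefing

Sorted by start: Vendor Briefing, Sprint Briefing, Retrospective Demo, Design Meeting, Vendor Huddle, Onboarding Meeting, Budget Call.
Sprint Briefing starts after Vendor Briefing ends, so nothing later overlaps Vendor Briefing either.
Retrospective Demo starts before Sprint Briefing ends → Sprint Briefing and Retrospective Demo overlap.
Design Meeting starts after Sprint Briefing ends, so nothing later overlaps Sprint Briefing either.
Design Meeting starts after Retrospective Demo ends, so nothing later overlaps Retrospective Demo either.
Vendor Huddle starts before Design Meeting ends → Design Meeting and Vendor Huddle overlap.
Onboarding Meeting starts after Design Meeting ends, so nothing later overlaps Design Meeting either.
Onboarding Meeting starts after Vendor Huddle ends, so nothing later overlaps Vendor Huddle either.
Budget Call starts before Onboarding Meeting ends → Onboarding Meeting and Budget Call overlap.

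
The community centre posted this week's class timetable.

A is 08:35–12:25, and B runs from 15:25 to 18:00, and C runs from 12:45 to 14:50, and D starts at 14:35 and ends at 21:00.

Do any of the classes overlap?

Two intervals overlap when each starts before the other ends.
Sorted by start: A, C, D, B.
C starts after A ends, so A has no further overlaps.
D starts before C ends → C and D overlap.
That's a conflict, so the schedule is not conflict-free.

Yes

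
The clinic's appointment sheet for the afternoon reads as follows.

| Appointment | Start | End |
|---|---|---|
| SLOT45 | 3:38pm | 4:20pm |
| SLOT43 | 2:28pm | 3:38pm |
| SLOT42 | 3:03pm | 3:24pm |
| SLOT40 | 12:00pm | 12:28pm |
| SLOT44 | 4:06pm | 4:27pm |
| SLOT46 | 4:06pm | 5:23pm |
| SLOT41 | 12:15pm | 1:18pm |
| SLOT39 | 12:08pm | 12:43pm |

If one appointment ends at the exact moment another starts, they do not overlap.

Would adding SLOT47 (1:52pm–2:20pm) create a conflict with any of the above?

SLOT40: ends 12:28pm at or before SLOT47 starts 1:52pm → clear.
SLOT39: ends 12:43pm at or before SLOT47 starts 1:52pm → clear.
SLOT41: ends 1:18pm at or before SLOT47 starts 1:52pm → clear.
SLOT43: starts 2:28pm at or after SLOT47 ends 2:20pm → clear.
SLOT42: starts 3:03pm at or after SLOT47 ends 2:20pm → clear.
SLOT45: starts 3:38pm at or after SLOT47 ends 2:20pm → clear.
SLOT44: starts 4:06pm at or after SLOT47 ends 2:20pm → clear.
SLOT46: starts 4:06pm at or after SLOT47 ends 2:20pm → clear.

No — it doesn't clash with anything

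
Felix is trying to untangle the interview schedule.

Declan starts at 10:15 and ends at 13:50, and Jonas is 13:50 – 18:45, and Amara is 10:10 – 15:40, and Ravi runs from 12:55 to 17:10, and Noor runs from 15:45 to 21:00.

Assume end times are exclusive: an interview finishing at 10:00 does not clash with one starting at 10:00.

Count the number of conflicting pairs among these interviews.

Sorted by start: Amara, Declan, Ravi, Jonas, Noor.
Declan starts before Amara ends → Amara and Declan overlap.
Ravi starts before Amara ends → Amara and Ravi overlap.
Jonas starts before Amara ends → Amara and Jonas overlap.
Noor starts after Amara ends.
Ravi starts before Declan ends → Declan and Ravi overlap.
Jonas starts exactly when Declan ends (back-to-back, no overlap); Declan is clear from here.
Jonas starts before Ravi ends → Ravi and Jonas overlap.
Noor starts before Ravi ends → Ravi and Noor overlap.
Noor starts before Jonas ends → Jonas and Noor overlap.
Overlapping pairs: Amara & Declan, Amara & Jonas, Amara & Ravi, Declan & Ravi, Jonas & Noor, Jonas & Ravi, Noor & Ravi — 7 in total.

7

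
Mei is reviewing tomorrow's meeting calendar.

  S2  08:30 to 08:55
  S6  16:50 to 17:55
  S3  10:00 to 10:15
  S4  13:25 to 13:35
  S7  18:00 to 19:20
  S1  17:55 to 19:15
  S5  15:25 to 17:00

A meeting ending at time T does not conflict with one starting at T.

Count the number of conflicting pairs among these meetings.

2

Check each pair: they overlap iff neither finishes before the other starts.
Sorted by start: S2, S3, S4, S5, S6, S1, S7.
S3 starts after S2 ends; S2 is clear from here.
S4 starts after S3 ends; S3 is clear from here.
S5 starts after S4 ends; S4 is clear from here.
S6 starts before S5 ends → S5 and S6 overlap.
S1 starts after S5 ends; S5 is clear from here.
S1 starts exactly when S6 ends (back-to-back, no overlap); S6 is clear from here.
S7 starts before S1 ends → S1 and S7 overlap.
Overlapping pairs: S1 & S7, S5 & S6 — 2 in total.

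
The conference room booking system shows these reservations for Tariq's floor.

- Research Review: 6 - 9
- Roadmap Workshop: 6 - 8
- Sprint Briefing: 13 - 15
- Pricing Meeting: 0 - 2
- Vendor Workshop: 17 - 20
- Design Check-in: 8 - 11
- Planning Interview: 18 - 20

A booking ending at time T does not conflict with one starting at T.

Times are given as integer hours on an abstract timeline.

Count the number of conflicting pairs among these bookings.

Check each pair: they overlap iff neither finishes before the other starts.
Sorted by start: Pricing Meeting, Roadmap Workshop, Research Review, Design Check-in, Sprint Briefing, Vendor Workshop, Planning Interview.
Roadmap Workshop starts after Pricing Meeting ends — done with Pricing Meeting.
Research Review starts before Roadmap Workshop ends → Roadmap Workshop and Research Review overlap.
Design Check-in starts exactly when Roadmap Workshop ends (back-to-back, no overlap) — done with Roadmap Workshop.
Design Check-in starts before Research Review ends → Research Review and Design Check-in overlap.
Sprint Briefing starts after Research Review ends — done with Research Review.
Sprint Briefing starts after Design Check-in ends — done with Design Check-in.
Vendor Workshop starts after Sprint Briefing ends — done with Sprint Briefing.
Planning Interview starts before Vendor Workshop ends → Vendor Workshop and Planning Interview overlap.
Overlapping pairs: Design Check-in & Research Review, Planning Interview & Vendor Workshop, Research Review & Roadmap Workshop — 3 in total.

3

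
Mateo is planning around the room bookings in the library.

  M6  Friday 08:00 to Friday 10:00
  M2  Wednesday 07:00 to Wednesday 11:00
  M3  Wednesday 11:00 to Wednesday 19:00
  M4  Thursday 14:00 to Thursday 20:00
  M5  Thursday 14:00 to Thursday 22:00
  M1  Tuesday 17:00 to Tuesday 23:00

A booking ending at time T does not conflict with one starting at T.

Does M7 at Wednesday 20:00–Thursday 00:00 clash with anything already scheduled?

No — it doesn't clash with anything

M1: ends Tuesday 23:00 at or before M7 starts Wednesday 20:00 → clear.
M2: ends Wednesday 11:00 at or before M7 starts Wednesday 20:00 → clear.
M3: ends Wednesday 19:00 at or before M7 starts Wednesday 20:00 → clear.
M4: starts Thursday 14:00 at or after M7 ends Thursday 00:00 → clear.
M5: starts Thursday 14:00 at or after M7 ends Thursday 00:00 → clear.
M6: starts Friday 08:00 at or after M7 ends Thursday 00:00 → clear.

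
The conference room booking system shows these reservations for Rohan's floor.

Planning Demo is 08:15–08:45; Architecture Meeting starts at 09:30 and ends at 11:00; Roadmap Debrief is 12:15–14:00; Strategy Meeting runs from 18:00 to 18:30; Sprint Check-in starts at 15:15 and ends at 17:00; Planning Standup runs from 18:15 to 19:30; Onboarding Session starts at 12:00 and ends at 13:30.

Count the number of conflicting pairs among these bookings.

Two intervals overlap when each starts before the other ends.
Sorted by start: Planning Demo, Architecture Meeting, Onboarding Session, Roadmap Debrief, Sprint Check-in, Strategy Meeting, Planning Standup.
Architecture Meeting starts after Planning Demo ends — done with Planning Demo.
Onboarding Session starts after Architecture Meeting ends — done with Architecture Meeting.
Roadmap Debrief starts before Onboarding Session ends → Onboarding Session and Roadmap Debrief overlap.
Sprint Check-in starts after Onboarding Session ends — done with Onboarding Session.
Sprint Check-in starts after Roadmap Debrief ends — done with Roadmap Debrief.
Strategy Meeting starts after Sprint Check-in ends — done with Sprint Check-in.
Planning Standup starts before Strategy Meeting ends → Strategy Meeting and Planning Standup overlap.
Overlapping pairs: Onboarding Session & Roadmap Debrief, Planning Standup & Strategy Meeting — 2 in total.

2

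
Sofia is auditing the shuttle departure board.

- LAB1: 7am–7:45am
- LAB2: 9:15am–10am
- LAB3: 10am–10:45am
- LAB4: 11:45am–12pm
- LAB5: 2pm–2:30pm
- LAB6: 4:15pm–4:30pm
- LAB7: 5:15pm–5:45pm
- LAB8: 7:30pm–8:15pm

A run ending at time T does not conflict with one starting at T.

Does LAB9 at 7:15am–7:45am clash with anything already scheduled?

Yes — it overlaps LAB1

LAB1: starts 7am before LAB9 ends 7:45am, and ends 7:45am after LAB9 starts 7:15am → overlap.
LAB2: starts 9:15am at or after LAB9 ends 7:45am → clear.
LAB3: starts 10am at or after LAB9 ends 7:45am → clear.
LAB4: starts 11:45am at or after LAB9 ends 7:45am → clear.
LAB5: starts 2pm at or after LAB9 ends 7:45am → clear.
LAB6: starts 4:15pm at or after LAB9 ends 7:45am → clear.
LAB7: starts 5:15pm at or after LAB9 ends 7:45am → clear.
LAB8: starts 7:30pm at or after LAB9 ends 7:45am → clear.
LAB9 overlaps LAB1.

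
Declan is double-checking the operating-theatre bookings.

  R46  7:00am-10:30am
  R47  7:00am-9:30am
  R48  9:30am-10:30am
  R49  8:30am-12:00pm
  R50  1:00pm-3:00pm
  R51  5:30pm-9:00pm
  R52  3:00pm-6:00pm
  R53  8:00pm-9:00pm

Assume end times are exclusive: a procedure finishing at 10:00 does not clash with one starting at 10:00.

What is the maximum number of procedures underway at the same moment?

Sweep the timeline, counting +1 at each start and −1 at each end (ends before starts at a tie):
7:00am start R46 → 1
7:00am start R47 → 2
8:30am start R49 → 3
9:30am end R47 → 2
9:30am start R48 → 3
10:30am end R46 → 2
10:30am end R48 → 1
12:00pm end R49 → 0
1:00pm start R50 → 1
3:00pm end R50 → 0
3:00pm start R52 → 1
5:30pm start R51 → 2
6:00pm end R52 → 1
8:00pm start R53 → 2
9:00pm end R51 → 1
9:00pm end R53 → 0
Peak is 3, at 8:30am (R46, R47, R49).

3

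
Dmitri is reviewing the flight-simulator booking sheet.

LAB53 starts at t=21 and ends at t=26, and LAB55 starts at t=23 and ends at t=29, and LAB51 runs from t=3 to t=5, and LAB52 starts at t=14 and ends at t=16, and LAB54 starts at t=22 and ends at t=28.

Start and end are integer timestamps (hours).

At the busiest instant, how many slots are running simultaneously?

Walk through starts and ends in time order (an end at T is processed before a start at T):
t=3 start LAB51 → 1
t=5 end LAB51 → 0
t=14 start LAB52 → 1
t=16 end LAB52 → 0
t=21 start LAB53 → 1
t=22 start LAB54 → 2
t=23 start LAB55 → 3
t=26 end LAB53 → 2
t=28 end LAB54 → 1
t=29 end LAB55 → 0
Peak is 3, at t=23 (LAB53, LAB54, LAB55).

3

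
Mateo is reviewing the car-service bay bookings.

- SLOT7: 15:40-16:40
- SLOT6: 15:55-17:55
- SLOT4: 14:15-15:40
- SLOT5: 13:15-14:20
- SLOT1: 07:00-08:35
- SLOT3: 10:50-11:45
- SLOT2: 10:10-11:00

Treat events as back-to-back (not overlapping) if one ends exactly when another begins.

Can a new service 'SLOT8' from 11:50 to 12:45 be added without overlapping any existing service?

Yes — the slot is free

SLOT1: ends 08:35 at or before SLOT8 starts 11:50 → clear.
SLOT2: ends 11:00 at or before SLOT8 starts 11:50 → clear.
SLOT3: ends 11:45 at or before SLOT8 starts 11:50 → clear.
SLOT5: starts 13:15 at or after SLOT8 ends 12:45 → clear.
SLOT4: starts 14:15 at or after SLOT8 ends 12:45 → clear.
SLOT7: starts 15:40 at or after SLOT8 ends 12:45 → clear.
SLOT6: starts 15:55 at or after SLOT8 ends 12:45 → clear.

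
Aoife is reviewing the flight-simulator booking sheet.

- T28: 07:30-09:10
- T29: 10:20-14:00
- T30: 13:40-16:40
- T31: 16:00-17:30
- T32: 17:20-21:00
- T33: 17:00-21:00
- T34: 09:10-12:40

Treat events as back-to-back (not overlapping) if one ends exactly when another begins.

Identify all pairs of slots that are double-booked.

T29 & T30, T29 & T34, T30 & T31, T31 & T32, T31 & T33, T32 & T33

Sorted by start: T28, T34, T29, T30, T31, T33, T32.
T34 starts exactly when T28 ends (back-to-back, no overlap); T28 is clear from here.
T29 starts before T34 ends → T34 and T29 overlap.
T30 starts after T34 ends; T34 is clear from here.
T30 starts before T29 ends → T29 and T30 overlap.
T31 starts after T29 ends; T29 is clear from here.
T31 starts before T30 ends → T30 and T31 overlap.
T33 starts after T30 ends; T30 is clear from here.
T33 starts before T31 ends → T31 and T33 overlap.
T32 starts before T31 ends → T31 and T32 overlap.
T32 starts before T33 ends → T33 and T32 overlap.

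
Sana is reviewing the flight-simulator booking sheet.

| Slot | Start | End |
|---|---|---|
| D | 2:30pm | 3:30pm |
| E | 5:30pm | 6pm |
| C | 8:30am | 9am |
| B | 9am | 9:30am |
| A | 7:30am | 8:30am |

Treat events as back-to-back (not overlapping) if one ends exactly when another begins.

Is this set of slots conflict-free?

Sorted by start: A, C, B, D, E.
C starts exactly when A ends (back-to-back, no overlap) — done with A.
B starts exactly when C ends (back-to-back, no overlap) — done with C.
D starts after B ends — done with B.
E starts after D ends.
Every pair is clear; the schedule has no overlaps.

Yes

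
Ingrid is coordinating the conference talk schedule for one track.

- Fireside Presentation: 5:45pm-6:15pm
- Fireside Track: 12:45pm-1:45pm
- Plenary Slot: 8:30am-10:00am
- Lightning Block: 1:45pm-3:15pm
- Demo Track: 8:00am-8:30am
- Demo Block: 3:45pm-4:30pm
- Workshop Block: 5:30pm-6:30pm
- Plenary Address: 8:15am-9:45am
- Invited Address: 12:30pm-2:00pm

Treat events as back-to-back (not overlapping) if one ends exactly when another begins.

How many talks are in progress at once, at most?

Sort all start/end points and keep a running count:
8:00am start Demo Track → 1
8:15am start Plenary Address → 2
8:30am end Demo Track → 1
8:30am start Plenary Slot → 2
9:45am end Plenary Address → 1
10:00am end Plenary Slot → 0
12:30pm start Invited Address → 1
12:45pm start Fireside Track → 2
1:45pm end Fireside Track → 1
1:45pm start Lightning Block → 2
2:00pm end Invited Address → 1
3:15pm end Lightning Block → 0
3:45pm start Demo Block → 1
4:30pm end Demo Block → 0
5:30pm start Workshop Block → 1
5:45pm start Fireside Presentation → 2
6:15pm end Fireside Presentation → 1
6:30pm end Workshop Block → 0
Peak is 2, at 8:15am (Demo Track, Plenary Address).

2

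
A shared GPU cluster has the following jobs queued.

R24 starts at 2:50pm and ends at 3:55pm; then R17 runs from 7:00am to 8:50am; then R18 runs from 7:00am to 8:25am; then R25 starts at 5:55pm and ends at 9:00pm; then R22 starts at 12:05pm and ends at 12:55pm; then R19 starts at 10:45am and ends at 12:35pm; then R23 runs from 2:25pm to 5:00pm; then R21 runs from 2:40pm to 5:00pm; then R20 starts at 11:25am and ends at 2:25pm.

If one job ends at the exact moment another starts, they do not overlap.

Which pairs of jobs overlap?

Sorted by start: R17, R18, R19, R20, R22, R23, R21, R24, R25.
R18 starts before R17 ends → R17 and R18 overlap.
R19 starts after R17 ends; R17 is clear from here.
R19 starts after R18 ends; R18 is clear from here.
R20 starts before R19 ends → R19 and R20 overlap.
R22 starts before R19 ends → R19 and R22 overlap.
R23 starts after R19 ends; R19 is clear from here.
R22 starts before R20 ends → R20 and R22 overlap.
R23 starts exactly when R20 ends (back-to-back, no overlap); R20 is clear from here.
R23 starts after R22 ends; R22 is clear from here.
R21 starts before R23 ends → R23 and R21 overlap.
R24 starts before R23 ends → R23 and R24 overlap.
R25 starts after R23 ends.
R24 starts before R21 ends → R21 and R24 overlap.
R25 starts after R21 ends.
R25 starts after R24 ends.

R17 & R18, R19 & R20, R19 & R22, R20 & R22, R21 & R23, R21 & R24, R23 & R24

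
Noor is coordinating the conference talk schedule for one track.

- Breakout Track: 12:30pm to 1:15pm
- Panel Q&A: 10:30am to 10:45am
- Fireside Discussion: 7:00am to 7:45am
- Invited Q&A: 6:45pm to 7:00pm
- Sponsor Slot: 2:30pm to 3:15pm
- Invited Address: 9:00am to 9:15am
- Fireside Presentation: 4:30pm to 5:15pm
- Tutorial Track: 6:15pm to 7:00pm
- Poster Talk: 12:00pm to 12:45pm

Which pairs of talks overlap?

Breakout Track & Poster Talk, Invited Q&A & Tutorial Track

Two intervals overlap when each starts before the other ends.
Sorted by start: Fireside Discussion, Invited Address, Panel Q&A, Poster Talk, Breakout Track, Sponsor Slot, Fireside Presentation, Tutorial Track, Invited Q&A.
Invited Address starts after Fireside Discussion ends, so nothing later overlaps Fireside Discussion either.
Panel Q&A starts after Invited Address ends, so nothing later overlaps Invited Address either.
Poster Talk starts after Panel Q&A ends, so nothing later overlaps Panel Q&A either.
Breakout Track starts before Poster Talk ends → Poster Talk and Breakout Track overlap.
Sponsor Slot starts after Poster Talk ends, so nothing later overlaps Poster Talk either.
Sponsor Slot starts after Breakout Track ends, so nothing later overlaps Breakout Track either.
Fireside Presentation starts after Sponsor Slot ends, so nothing later overlaps Sponsor Slot either.
Tutorial Track starts after Fireside Presentation ends, so nothing later overlaps Fireside Presentation either.
Invited Q&A starts before Tutorial Track ends → Tutorial Track and Invited Q&A overlap.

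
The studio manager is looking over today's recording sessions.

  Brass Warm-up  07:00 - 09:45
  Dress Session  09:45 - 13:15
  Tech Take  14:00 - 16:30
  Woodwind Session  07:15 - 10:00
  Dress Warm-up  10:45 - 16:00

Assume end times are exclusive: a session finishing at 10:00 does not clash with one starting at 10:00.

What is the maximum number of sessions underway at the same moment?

Sort all start/end points and keep a running count:
07:00 start Brass Warm-up → 1
07:15 start Woodwind Session → 2
09:45 end Brass Warm-up → 1
09:45 start Dress Session → 2
10:00 end Woodwind Session → 1
10:45 start Dress Warm-up → 2
13:15 end Dress Session → 1
14:00 start Tech Take → 2
16:00 end Dress Warm-up → 1
16:30 end Tech Take → 0
Peak is 2, at 07:15 (Brass Warm-up, Woodwind Session).

2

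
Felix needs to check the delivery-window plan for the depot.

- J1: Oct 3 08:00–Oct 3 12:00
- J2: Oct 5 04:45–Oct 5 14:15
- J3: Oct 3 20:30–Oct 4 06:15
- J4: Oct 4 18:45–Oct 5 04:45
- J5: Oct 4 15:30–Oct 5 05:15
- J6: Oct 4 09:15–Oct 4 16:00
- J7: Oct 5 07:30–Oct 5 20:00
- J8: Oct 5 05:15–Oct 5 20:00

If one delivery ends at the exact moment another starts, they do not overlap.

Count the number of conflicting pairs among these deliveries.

6

Sorted by start: J1, J3, J6, J5, J4, J2, J8, J7.
J3 starts after J1 ends — done with J1.
J6 starts after J3 ends — done with J3.
J5 starts before J6 ends → J6 and J5 overlap.
J4 starts after J6 ends — done with J6.
J4 starts before J5 ends → J5 and J4 overlap.
J2 starts before J5 ends → J5 and J2 overlap.
J8 starts exactly when J5 ends (back-to-back, no overlap) — done with J5.
J2 starts exactly when J4 ends (back-to-back, no overlap) — done with J4.
J8 starts before J2 ends → J2 and J8 overlap.
J7 starts before J2 ends → J2 and J7 overlap.
J7 starts before J8 ends → J8 and J7 overlap.
Overlapping pairs: J2 & J5, J2 & J7, J2 & J8, J4 & J5, J5 & J6, J7 & J8 — 6 in total.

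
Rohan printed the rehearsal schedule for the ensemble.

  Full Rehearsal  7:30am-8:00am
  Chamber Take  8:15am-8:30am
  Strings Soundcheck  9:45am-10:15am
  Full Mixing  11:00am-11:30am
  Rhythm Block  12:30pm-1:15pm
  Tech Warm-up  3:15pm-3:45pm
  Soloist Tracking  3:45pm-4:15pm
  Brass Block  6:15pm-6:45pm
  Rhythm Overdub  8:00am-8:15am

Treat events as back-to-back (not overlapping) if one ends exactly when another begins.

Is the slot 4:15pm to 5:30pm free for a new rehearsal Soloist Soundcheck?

Yes — the slot is free

Full Rehearsal: ends 8:00am at or before Soloist Soundcheck starts 4:15pm → clear.
Rhythm Overdub: ends 8:15am at or before Soloist Soundcheck starts 4:15pm → clear.
Chamber Take: ends 8:30am at or before Soloist Soundcheck starts 4:15pm → clear.
Strings Soundcheck: ends 10:15am at or before Soloist Soundcheck starts 4:15pm → clear.
Full Mixing: ends 11:30am at or before Soloist Soundcheck starts 4:15pm → clear.
Rhythm Block: ends 1:15pm at or before Soloist Soundcheck starts 4:15pm → clear.
Tech Warm-up: ends 3:45pm at or before Soloist Soundcheck starts 4:15pm → clear.
Soloist Tracking: ends 4:15pm at or before Soloist Soundcheck starts 4:15pm → clear.
Brass Block: starts 6:15pm at or after Soloist Soundcheck ends 5:30pm → clear.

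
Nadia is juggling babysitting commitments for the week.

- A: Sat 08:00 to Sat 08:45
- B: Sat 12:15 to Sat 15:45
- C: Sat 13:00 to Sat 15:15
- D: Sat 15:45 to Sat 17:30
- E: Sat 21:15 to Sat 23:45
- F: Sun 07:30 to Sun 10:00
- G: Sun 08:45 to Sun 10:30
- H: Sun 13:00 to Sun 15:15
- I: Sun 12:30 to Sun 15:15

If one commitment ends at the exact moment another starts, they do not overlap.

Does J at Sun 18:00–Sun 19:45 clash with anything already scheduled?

A: ends Sat 08:45 at or before J starts Sun 18:00 → clear.
B: ends Sat 15:45 at or before J starts Sun 18:00 → clear.
C: ends Sat 15:15 at or before J starts Sun 18:00 → clear.
D: ends Sat 17:30 at or before J starts Sun 18:00 → clear.
E: ends Sat 23:45 at or before J starts Sun 18:00 → clear.
F: ends Sun 10:00 at or before J starts Sun 18:00 → clear.
G: ends Sun 10:30 at or before J starts Sun 18:00 → clear.
I: ends Sun 15:15 at or before J starts Sun 18:00 → clear.
H: ends Sun 15:15 at or before J starts Sun 18:00 → clear.

No — it doesn't clash with anything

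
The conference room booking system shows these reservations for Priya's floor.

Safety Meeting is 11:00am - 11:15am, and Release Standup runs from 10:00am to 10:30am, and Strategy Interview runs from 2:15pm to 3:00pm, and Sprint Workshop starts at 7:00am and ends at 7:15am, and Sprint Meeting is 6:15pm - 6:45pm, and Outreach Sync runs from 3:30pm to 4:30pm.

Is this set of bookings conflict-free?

Sorted by start: Sprint Workshop, Release Standup, Safety Meeting, Strategy Interview, Outreach Sync, Sprint Meeting.
Release Standup starts after Sprint Workshop ends; Sprint Workshop is clear from here.
Safety Meeting starts after Release Standup ends; Release Standup is clear from here.
Strategy Interview starts after Safety Meeting ends; Safety Meeting is clear from here.
Outreach Sync starts after Strategy Interview ends; Strategy Interview is clear from here.
Sprint Meeting starts after Outreach Sync ends.
Every pair is clear; the schedule has no overlaps.

Yes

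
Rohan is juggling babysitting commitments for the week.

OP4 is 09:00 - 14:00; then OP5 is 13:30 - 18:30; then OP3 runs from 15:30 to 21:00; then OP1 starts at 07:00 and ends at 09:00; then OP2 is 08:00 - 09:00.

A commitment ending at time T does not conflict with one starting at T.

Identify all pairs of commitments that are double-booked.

OP1 & OP2, OP3 & OP5, OP4 & OP5

Sorted by start: OP1, OP2, OP4, OP5, OP3.
OP2 starts before OP1 ends → OP1 and OP2 overlap.
OP4 starts exactly when OP1 ends (back-to-back, no overlap); OP1 is clear from here.
OP4 starts exactly when OP2 ends (back-to-back, no overlap); OP2 is clear from here.
OP5 starts before OP4 ends → OP4 and OP5 overlap.
OP3 starts after OP4 ends.
OP3 starts before OP5 ends → OP5 and OP3 overlap.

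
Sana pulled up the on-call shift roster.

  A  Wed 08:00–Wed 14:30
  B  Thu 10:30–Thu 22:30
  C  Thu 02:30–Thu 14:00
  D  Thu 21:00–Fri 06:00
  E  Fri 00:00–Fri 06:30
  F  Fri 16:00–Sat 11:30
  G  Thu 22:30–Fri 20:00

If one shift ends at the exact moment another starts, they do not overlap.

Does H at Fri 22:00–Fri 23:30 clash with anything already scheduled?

A: ends Wed 14:30 at or before H starts Fri 22:00 → clear.
C: ends Thu 14:00 at or before H starts Fri 22:00 → clear.
B: ends Thu 22:30 at or before H starts Fri 22:00 → clear.
D: ends Fri 06:00 at or before H starts Fri 22:00 → clear.
G: ends Fri 20:00 at or before H starts Fri 22:00 → clear.
E: ends Fri 06:30 at or before H starts Fri 22:00 → clear.
F: starts Fri 16:00 before H ends Fri 23:30, and ends Sat 11:30 after H starts Fri 22:00 → overlap.
H overlaps F.

Yes — it overlaps F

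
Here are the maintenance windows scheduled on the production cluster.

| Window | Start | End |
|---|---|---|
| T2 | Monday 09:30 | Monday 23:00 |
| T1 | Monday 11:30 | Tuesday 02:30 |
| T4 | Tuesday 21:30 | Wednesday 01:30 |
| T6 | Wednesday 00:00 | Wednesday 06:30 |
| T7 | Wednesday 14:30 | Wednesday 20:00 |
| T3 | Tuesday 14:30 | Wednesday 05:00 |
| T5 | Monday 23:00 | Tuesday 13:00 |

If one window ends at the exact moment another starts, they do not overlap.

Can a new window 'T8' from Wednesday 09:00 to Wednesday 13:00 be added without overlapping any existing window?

T2: ends Monday 23:00 at or before T8 starts Wednesday 09:00 → clear.
T1: ends Tuesday 02:30 at or before T8 starts Wednesday 09:00 → clear.
T5: ends Tuesday 13:00 at or before T8 starts Wednesday 09:00 → clear.
T3: ends Wednesday 05:00 at or before T8 starts Wednesday 09:00 → clear.
T4: ends Wednesday 01:30 at or before T8 starts Wednesday 09:00 → clear.
T6: ends Wednesday 06:30 at or before T8 starts Wednesday 09:00 → clear.
T7: starts Wednesday 14:30 at or after T8 ends Wednesday 13:00 → clear.

Yes — the slot is free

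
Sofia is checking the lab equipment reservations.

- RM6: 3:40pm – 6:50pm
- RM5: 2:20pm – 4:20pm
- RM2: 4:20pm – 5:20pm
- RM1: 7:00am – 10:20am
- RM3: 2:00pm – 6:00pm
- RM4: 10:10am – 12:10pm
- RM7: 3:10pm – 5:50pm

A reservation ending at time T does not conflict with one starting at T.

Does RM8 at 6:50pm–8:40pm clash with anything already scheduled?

RM1: ends 10:20am at or before RM8 starts 6:50pm → clear.
RM4: ends 12:10pm at or before RM8 starts 6:50pm → clear.
RM3: ends 6:00pm at or before RM8 starts 6:50pm → clear.
RM5: ends 4:20pm at or before RM8 starts 6:50pm → clear.
RM7: ends 5:50pm at or before RM8 starts 6:50pm → clear.
RM6: ends 6:50pm at or before RM8 starts 6:50pm → clear.
RM2: ends 5:20pm at or before RM8 starts 6:50pm → clear.

No — it doesn't clash with anything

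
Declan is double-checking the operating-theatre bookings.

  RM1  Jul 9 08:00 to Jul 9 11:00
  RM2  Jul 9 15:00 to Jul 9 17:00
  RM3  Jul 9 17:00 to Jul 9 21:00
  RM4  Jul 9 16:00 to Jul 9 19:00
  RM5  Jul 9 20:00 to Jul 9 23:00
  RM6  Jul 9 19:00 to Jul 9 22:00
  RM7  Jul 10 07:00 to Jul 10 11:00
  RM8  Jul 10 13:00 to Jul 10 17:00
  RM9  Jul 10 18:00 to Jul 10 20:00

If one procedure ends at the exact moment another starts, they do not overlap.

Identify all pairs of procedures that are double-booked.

RM2 & RM4, RM3 & RM4, RM3 & RM5, RM3 & RM6, RM5 & RM6

Check each pair: they overlap iff neither finishes before the other starts.
Sorted by start: RM1, RM2, RM4, RM3, RM6, RM5, RM7, RM8, RM9.
RM2 starts after RM1 ends, so nothing later overlaps RM1 either.
RM4 starts before RM2 ends → RM2 and RM4 overlap.
RM3 starts exactly when RM2 ends (back-to-back, no overlap), so nothing later overlaps RM2 either.
RM3 starts before RM4 ends → RM4 and RM3 overlap.
RM6 starts exactly when RM4 ends (back-to-back, no overlap), so nothing later overlaps RM4 either.
RM6 starts before RM3 ends → RM3 and RM6 overlap.
RM5 starts before RM3 ends → RM3 and RM5 overlap.
RM7 starts after RM3 ends, so nothing later overlaps RM3 either.
RM5 starts before RM6 ends → RM6 and RM5 overlap.
RM7 starts after RM6 ends, so nothing later overlaps RM6 either.
RM7 starts after RM5 ends, so nothing later overlaps RM5 either.
RM8 starts after RM7 ends, so nothing later overlaps RM7 either.
RM9 starts after RM8 ends.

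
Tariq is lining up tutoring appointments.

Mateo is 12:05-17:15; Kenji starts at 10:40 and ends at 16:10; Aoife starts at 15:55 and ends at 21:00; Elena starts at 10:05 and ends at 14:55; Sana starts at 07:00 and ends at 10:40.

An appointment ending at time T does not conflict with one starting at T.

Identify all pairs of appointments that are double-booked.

Sorted by start: Sana, Elena, Kenji, Mateo, Aoife.
Elena starts before Sana ends → Sana and Elena overlap.
Kenji starts exactly when Sana ends (back-to-back, no overlap), so Sana has no further overlaps.
Kenji starts before Elena ends → Elena and Kenji overlap.
Mateo starts before Elena ends → Elena and Mateo overlap.
Aoife starts after Elena ends.
Mateo starts before Kenji ends → Kenji and Mateo overlap.
Aoife starts before Kenji ends → Kenji and Aoife overlap.
Aoife starts before Mateo ends → Mateo and Aoife overlap.

Aoife & Kenji, Aoife & Mateo, Elena & Kenji, Elena & Mateo, Elena & Sana, Kenji & Mateo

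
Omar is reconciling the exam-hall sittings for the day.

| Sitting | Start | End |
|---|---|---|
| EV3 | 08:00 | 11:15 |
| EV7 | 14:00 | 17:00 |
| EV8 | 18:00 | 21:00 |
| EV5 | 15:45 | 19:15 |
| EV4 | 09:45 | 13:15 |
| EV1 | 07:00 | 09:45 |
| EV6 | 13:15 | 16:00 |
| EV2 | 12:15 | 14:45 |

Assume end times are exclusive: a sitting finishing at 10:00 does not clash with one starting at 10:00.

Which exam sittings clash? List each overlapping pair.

Sorted by start: EV1, EV3, EV4, EV2, EV6, EV7, EV5, EV8.
EV3 starts before EV1 ends → EV1 and EV3 overlap.
EV4 starts exactly when EV1 ends (back-to-back, no overlap); EV1 is clear from here.
EV4 starts before EV3 ends → EV3 and EV4 overlap.
EV2 starts after EV3 ends; EV3 is clear from here.
EV2 starts before EV4 ends → EV4 and EV2 overlap.
EV6 starts exactly when EV4 ends (back-to-back, no overlap); EV4 is clear from here.
EV6 starts before EV2 ends → EV2 and EV6 overlap.
EV7 starts before EV2 ends → EV2 and EV7 overlap.
EV5 starts after EV2 ends; EV2 is clear from here.
EV7 starts before EV6 ends → EV6 and EV7 overlap.
EV5 starts before EV6 ends → EV6 and EV5 overlap.
EV8 starts after EV6 ends.
EV5 starts before EV7 ends → EV7 and EV5 overlap.
EV8 starts after EV7 ends.
EV8 starts before EV5 ends → EV5 and EV8 overlap.

EV1 & EV3, EV2 & EV4, EV2 & EV6, EV2 & EV7, EV3 & EV4, EV5 & EV6, EV5 & EV7, EV5 & EV8, EV6 & EV7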